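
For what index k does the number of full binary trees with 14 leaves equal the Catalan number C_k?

13

A full binary tree with L leaves has L−1 internal nodes and is counted by C_{L−1}; L = 14 gives C_13.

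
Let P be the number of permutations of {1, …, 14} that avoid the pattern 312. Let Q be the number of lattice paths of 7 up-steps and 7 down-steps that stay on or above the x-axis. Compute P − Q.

Permutations of [n] avoiding any single length-3 pattern are counted by C_n; here n = 14. So P = C_14 = 2674440.
Dyck paths of semilength n (length 2n) are counted by C_n; here n = 7. So Q = C_7 = 429.
P − Q = 2674440 − 429 = 2674011.

2674011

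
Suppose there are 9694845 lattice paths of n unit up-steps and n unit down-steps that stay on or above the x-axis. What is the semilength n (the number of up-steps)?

Dyck paths of semilength n are counted by C_n, and C_15 = 9694845.

15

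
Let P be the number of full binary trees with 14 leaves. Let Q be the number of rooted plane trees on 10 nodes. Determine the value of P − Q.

738038

A full binary tree with L leaves has L−1 internal nodes and is counted by C_{L−1}; L = 14 gives C_13. So P = C_13 = 742900.
A rooted plane tree on 10 nodes has 9 edges, and such trees are counted by C_9. So Q = C_9 = 4862.
P − Q = 742900 − 4862 = 738038.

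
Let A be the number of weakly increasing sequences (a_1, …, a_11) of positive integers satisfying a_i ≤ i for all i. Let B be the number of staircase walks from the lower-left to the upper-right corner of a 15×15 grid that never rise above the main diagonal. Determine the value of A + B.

Such sub-staircase sequences of length n are counted by C_n; here n = 11. So A = C_11 = 58786.
Sub-diagonal monotone paths from (0,0) to (15,15) biject with Dyck paths of semilength 15, giving C_15. So B = C_15 = 9694845.
A + B = 58786 + 9694845 = 9753631.

9753631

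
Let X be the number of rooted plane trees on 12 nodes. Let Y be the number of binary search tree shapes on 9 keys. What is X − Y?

53924

A rooted plane tree on 12 nodes has 11 edges, and such trees are counted by C_11. So X = C_11 = 58786.
Binary trees (left/right distinguished) on n nodes are counted by C_n; here n = 9. So Y = C_9 = 4862.
X − Y = 58786 − 4862 = 53924.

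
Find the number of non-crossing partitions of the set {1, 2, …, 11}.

58786

The non-crossing partitions of [11] form a lattice of size C_11.
C_11 = 58786.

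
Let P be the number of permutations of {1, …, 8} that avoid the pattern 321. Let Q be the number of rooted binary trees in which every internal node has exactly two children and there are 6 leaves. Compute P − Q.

For any fixed pattern of length 3, the pattern-avoiding permutations of [8] number C_8. So P = C_8 = 1430.
A full binary tree with L leaves has L−1 internal nodes and is counted by C_{L−1}; L = 6 gives C_5. So Q = C_5 = 42.
P − Q = 1430 − 42 = 1388.

1388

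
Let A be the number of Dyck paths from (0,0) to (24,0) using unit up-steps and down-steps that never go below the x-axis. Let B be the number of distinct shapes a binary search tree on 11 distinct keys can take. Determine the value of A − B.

149226

Dyck paths of semilength n (length 2n) are counted by C_n; here n = 12. So A = C_12 = 208012.
Binary trees (left/right distinguished) on n nodes are counted by C_n; here n = 11. So B = C_11 = 58786.
A − B = 208012 − 58786 = 149226.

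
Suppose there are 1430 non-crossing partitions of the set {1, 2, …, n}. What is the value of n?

8

Non-crossing partitions of [n] are counted by C_n. Since C_8 = 1430, the index is 8.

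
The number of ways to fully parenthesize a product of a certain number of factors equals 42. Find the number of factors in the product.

Parenthesizations of m factors are counted by C_{m−1}. The Catalan number equal to 42 is C_5.
So the index is 5, and the number of factors is 5 + 1 = 6.

6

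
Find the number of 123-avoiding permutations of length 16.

For any fixed pattern of length 3, the pattern-avoiding permutations of [16] number C_16.
C_16 = C(32,16)/17 = 601080390/17 = 35357670.

35357670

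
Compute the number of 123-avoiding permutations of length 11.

For any fixed pattern of length 3, the pattern-avoiding permutations of [11] number C_11.
C_11 = C(22,11)/12 = 705432/12 = 58786.

58786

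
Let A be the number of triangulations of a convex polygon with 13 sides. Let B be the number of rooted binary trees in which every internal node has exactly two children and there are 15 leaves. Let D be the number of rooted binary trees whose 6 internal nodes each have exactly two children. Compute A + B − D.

A convex 13-gon is triangulated into 11 triangles, and the number of such triangulations is the Catalan number C_{13−2} = C_11. So A = C_11 = 58786.
Full binary trees with 15 leaves have 15−1 = 14 internal nodes, so there are C_14 of them. So B = C_14 = 2674440.
Full binary trees with n internal nodes are counted by C_n; here n = 6. So D = C_6 = 132.
A + B − D = 58786 + 2674440 − 132 = 2733094.

2733094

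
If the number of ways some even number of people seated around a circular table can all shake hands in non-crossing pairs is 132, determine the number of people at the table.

12

Non-crossing handshake pairings of 2n people are counted by C_n. The Catalan number equal to 132 is C_6.
So n = 6, and there are 2n = 12 people.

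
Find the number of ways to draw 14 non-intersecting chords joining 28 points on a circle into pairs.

Non-crossing perfect matchings of 2n points on a circle are counted by C_n; with 28 points, n = 14.
C_14 = C_13 · 2(2·13+1)/(13+2) = 742900 · 54/15 = 2674440.

2674440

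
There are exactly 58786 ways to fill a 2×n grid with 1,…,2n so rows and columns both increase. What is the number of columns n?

11

Standard Young tableaux of shape 2×n are counted by C_n, and C_11 = 58786.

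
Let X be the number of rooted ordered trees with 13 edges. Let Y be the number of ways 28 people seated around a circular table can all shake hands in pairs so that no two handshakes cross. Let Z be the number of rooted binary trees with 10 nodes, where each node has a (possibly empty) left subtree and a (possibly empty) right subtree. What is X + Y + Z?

3434136

Rooted ordered trees with n edges are counted by C_n; here n = 13. So X = C_13 = 742900.
Non-crossing handshake pairings of 2n people are counted by C_n; 28 people gives n = 14. So Y = C_14 = 2674440.
There are C_n binary search tree shapes on n keys; with n = 10 that is C_10. So Z = C_10 = 16796.
X + Y + Z = 742900 + 2674440 + 16796 = 3434136.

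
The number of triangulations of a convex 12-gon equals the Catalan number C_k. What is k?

10

Triangulations of a convex m-gon are counted by C_{m−2}; with m = 12 this is C_10.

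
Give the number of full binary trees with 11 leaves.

16796

Full binary trees with 11 leaves have 11−1 = 10 internal nodes, so there are C_10 of them.
C_10 = C_9 · 2(2·9+1)/(9+2) = 4862 · 38/11 = 16796.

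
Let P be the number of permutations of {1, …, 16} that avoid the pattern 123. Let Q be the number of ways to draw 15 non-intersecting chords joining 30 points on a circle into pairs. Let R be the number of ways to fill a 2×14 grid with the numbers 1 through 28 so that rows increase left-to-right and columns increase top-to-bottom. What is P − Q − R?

22988385

Permutations of [n] avoiding any single length-3 pattern are counted by C_n; here n = 16. So P = C_16 = 35357670.
Non-crossing perfect matchings of 2n points on a circle are counted by C_n; with 30 points, n = 15. So Q = C_15 = 9694845.
By the hook-length formula (or a Dyck-path bijection), SYT of shape 2×14 number C_14. So R = C_14 = 2674440.
P − Q − R = 35357670 − 9694845 − 2674440 = 22988385.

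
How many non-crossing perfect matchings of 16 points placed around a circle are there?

1430

Pairing 16 circle points by 8 non-crossing chords gives C_8 matchings.
C_8 = C(16,8)/9 = 12870/9 = 1430.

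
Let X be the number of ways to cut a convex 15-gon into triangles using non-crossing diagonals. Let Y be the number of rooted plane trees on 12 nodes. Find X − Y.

A convex 15-gon is triangulated into 13 triangles, and the number of such triangulations is the Catalan number C_{15−2} = C_13. So X = C_13 = 742900.
Rooted ordered (plane) trees on m nodes have m−1 edges and are counted by C_{m−1}; m = 12 gives C_11. So Y = C_11 = 58786.
X − Y = 742900 − 58786 = 684114.

684114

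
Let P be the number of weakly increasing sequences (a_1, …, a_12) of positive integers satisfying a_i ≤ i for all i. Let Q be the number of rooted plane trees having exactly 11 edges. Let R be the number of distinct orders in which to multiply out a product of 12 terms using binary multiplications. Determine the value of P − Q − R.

90440

Such sub-staircase sequences of length n are counted by C_n; here n = 12. So P = C_12 = 208012.
A rooted plane tree with 11 edges has 12 nodes, and the count is C_11. So Q = C_11 = 58786.
Bracketing 12 factors into binary products is counted by C_{12−1} = C_11. So R = C_11 = 58786.
P − Q − R = 208012 − 58786 − 58786 = 90440.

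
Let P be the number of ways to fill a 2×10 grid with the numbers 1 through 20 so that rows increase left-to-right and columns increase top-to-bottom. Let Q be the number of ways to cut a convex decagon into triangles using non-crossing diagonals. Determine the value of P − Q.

15366

Standard Young tableaux of shape 2×n are counted by C_n; here n = 10. So P = C_10 = 16796.
Triangulations of a convex m-gon are counted by C_{m−2}; with m = 10 this is C_8. So Q = C_8 = 1430.
P − Q = 16796 − 1430 = 15366.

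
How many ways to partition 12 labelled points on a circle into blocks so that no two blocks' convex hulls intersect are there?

208012

The non-crossing partitions of [12] form a lattice of size C_12.
C_12 = 208012.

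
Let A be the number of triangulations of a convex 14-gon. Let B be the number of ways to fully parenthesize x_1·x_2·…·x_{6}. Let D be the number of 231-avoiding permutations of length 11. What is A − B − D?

149184

A convex 14-gon is triangulated into 12 triangles, and the number of such triangulations is the Catalan number C_{14−2} = C_12. So A = C_12 = 208012.
Ways to associate a product of 6 factors correspond to binary trees on 6 leaves, so the count is C_5. So B = C_5 = 42.
For any fixed pattern of length 3, the pattern-avoiding permutations of [11] number C_11. So D = C_11 = 58786.
A − B − D = 208012 − 42 − 58786 = 149184.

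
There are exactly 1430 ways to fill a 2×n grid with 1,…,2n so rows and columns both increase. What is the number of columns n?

8

Standard Young tableaux of shape 2×n are counted by C_n. Since C_8 = 1430, the index is 8.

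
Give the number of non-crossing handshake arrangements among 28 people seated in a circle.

With 28 = 2·14 people, non-crossing handshake pairings are non-crossing perfect matchings on a circle, counted by C_14.
C_14 = C_13 · 2(2·13+1)/(13+2) = 742900 · 54/15 = 2674440.

2674440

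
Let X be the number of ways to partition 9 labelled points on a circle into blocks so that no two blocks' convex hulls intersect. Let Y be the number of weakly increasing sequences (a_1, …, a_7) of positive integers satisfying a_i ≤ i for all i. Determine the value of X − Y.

4433

The non-crossing partitions of [9] form a lattice of size C_9. So X = C_9 = 4862.
Weakly increasing sequences with a_i ≤ i biject with Dyck paths of semilength 7, so there are C_7. So Y = C_7 = 429.
X − Y = 4862 − 429 = 4433.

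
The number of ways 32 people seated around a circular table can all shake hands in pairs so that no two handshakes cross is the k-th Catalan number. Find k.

16

Non-crossing handshake pairings of 2n people are counted by C_n; 32 people gives n = 16.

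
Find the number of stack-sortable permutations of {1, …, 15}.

Stack-sortable permutations are exactly the 231-avoiding ones, counted by C_n; here n = 15.
C_15 = C_14 · 2(2·14+1)/(14+2) = 2674440 · 58/16 = 9694845.

9694845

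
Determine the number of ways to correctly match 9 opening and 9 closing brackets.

4862

A balanced arrangement of 9 bracket pairs is a Dyck word of semilength 9, so the count is C_9.
C_9 = C(18,9)/10 = 48620/10 = 4862.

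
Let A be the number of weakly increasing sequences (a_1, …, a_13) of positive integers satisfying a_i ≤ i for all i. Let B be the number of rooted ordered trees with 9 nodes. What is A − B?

Such sub-staircase sequences of length n are counted by C_n; here n = 13. So A = C_13 = 742900.
A rooted plane tree on 9 nodes has 8 edges, and such trees are counted by C_8. So B = C_8 = 1430.
A − B = 742900 − 1430 = 741470.

741470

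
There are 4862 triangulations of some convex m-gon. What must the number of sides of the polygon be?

11

Triangulations of a convex m-gon are counted by C_{m−2}. Since C_9 = 4862, the index is 9.
So m − 2 = 9, giving m = 11 sides.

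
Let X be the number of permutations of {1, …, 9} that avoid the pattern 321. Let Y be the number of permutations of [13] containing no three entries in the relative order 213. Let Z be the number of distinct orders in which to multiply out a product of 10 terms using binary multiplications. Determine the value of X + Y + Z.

752624

Permutations of [n] avoiding any single length-3 pattern are counted by C_n; here n = 9. So X = C_9 = 4862.
For any fixed pattern of length 3, the pattern-avoiding permutations of [13] number C_13. So Y = C_13 = 742900.
Ways to associate a product of 10 factors correspond to binary trees on 10 leaves, so the count is C_9. So Z = C_9 = 4862.
X + Y + Z = 4862 + 742900 + 4862 = 752624.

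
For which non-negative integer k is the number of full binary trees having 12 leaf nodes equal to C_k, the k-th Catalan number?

Full binary trees with 12 leaves have 12−1 = 11 internal nodes, so there are C_11 of them.

11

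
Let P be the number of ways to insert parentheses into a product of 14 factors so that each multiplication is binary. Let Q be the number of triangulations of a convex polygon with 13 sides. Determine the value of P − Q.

Parenthesizations of m factors correspond to full binary trees with m leaves, counted by C_{m−1}; m = 14 gives C_13. So P = C_13 = 742900.
A convex 13-gon is triangulated into 11 triangles, and the number of such triangulations is the Catalan number C_{13−2} = C_11. So Q = C_11 = 58786.
P − Q = 742900 − 58786 = 684114.

684114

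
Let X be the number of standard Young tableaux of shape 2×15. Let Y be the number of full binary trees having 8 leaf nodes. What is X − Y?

9694416

By the hook-length formula (or a Dyck-path bijection), SYT of shape 2×15 number C_15. So X = C_15 = 9694845.
Full binary trees with 8 leaves have 8−1 = 7 internal nodes, so there are C_7 of them. So Y = C_7 = 429.
X − Y = 9694845 − 429 = 9694416.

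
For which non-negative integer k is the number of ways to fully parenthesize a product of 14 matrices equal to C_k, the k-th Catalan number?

Ways to associate a product of 14 factors correspond to binary trees on 14 leaves, so the count is C_13.

13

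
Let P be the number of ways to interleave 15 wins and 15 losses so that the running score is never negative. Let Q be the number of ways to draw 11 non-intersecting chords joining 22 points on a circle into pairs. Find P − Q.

Reading a vote for the leader as '(' and for the other as ')' turns such a sequence into a balanced string of 15 pairs, so the count is C_15. So P = C_15 = 9694845.
Non-crossing perfect matchings of 2n points on a circle are counted by C_n; with 22 points, n = 11. So Q = C_11 = 58786.
P − Q = 9694845 − 58786 = 9636059.

9636059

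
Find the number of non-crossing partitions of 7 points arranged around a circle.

The non-crossing partitions of [7] form a lattice of size C_7.
C_7 = C(14,7)/8 = 3432/8 = 429.

429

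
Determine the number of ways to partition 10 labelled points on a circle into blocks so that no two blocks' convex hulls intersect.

The non-crossing partitions of [10] form a lattice of size C_10.
C_10 = C(20,10)/11 = 184756/11 = 16796.

16796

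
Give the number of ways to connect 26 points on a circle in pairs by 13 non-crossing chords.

742900

Pairing 26 circle points by 13 non-crossing chords gives C_13 matchings.
C_13 = C_12 · 2(2·12+1)/(12+2) = 208012 · 50/14 = 742900.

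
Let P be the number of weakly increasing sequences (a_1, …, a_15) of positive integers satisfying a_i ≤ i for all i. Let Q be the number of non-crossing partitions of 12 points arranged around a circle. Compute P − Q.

Such sub-staircase sequences of length n are counted by C_n; here n = 15. So P = C_15 = 9694845.
Non-crossing partitions of an n-element set are counted by C_n; here n = 12. So Q = C_12 = 208012.
P − Q = 9694845 − 208012 = 9486833.

9486833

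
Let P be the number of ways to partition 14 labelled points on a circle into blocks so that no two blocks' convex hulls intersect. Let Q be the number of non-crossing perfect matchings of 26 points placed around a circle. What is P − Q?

The non-crossing partitions of [14] form a lattice of size C_14. So P = C_14 = 2674440.
Pairing 26 circle points by 13 non-crossing chords gives C_13 matchings. So Q = C_13 = 742900.
P − Q = 2674440 − 742900 = 1931540.

1931540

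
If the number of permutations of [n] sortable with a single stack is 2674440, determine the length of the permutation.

Stack-sortable permutations of [n] are counted by C_n, and C_14 = 2674440.

14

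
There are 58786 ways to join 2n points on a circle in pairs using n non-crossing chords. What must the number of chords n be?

11

Non-crossing pairings of 2n points on a circle are counted by C_n; 58786 = C_11.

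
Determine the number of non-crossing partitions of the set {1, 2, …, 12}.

Non-crossing partitions of an n-element set are counted by C_n; here n = 12.
C_12 = C(24,12)/13 = 2704156/13 = 208012.

208012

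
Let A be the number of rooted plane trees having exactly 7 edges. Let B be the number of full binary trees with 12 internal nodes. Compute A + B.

A rooted plane tree with 7 edges has 8 nodes, and the count is C_7. So A = C_7 = 429.
Full binary trees with n internal nodes are counted by C_n; here n = 12. So B = C_12 = 208012.
A + B = 429 + 208012 = 208441.

208441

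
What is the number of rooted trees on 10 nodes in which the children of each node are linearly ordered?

4862

A rooted plane tree on 10 nodes has 9 edges, and such trees are counted by C_9.
C_9 = C(18,9)/10 = 48620/10 = 4862.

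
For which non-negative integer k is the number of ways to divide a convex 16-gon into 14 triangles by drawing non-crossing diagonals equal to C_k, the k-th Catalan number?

Triangulations of a convex m-gon are counted by C_{m−2}; with m = 16 this is C_14.

14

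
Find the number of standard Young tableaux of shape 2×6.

Standard Young tableaux of shape 2×n are counted by C_n; here n = 6.
C_6 = C_5 · 2(2·5+1)/(5+2) = 42 · 22/7 = 132.

132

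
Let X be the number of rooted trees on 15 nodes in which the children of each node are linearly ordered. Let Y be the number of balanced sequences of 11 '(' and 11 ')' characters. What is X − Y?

2615654

Rooted ordered (plane) trees on m nodes have m−1 edges and are counted by C_{m−1}; m = 15 gives C_14. So X = C_14 = 2674440.
Balanced strings of n pairs of brackets are counted by C_n; here n = 11. So Y = C_11 = 58786.
X − Y = 2674440 − 58786 = 2615654.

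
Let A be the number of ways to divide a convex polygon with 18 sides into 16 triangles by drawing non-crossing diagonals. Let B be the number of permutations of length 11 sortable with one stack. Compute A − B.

Triangulations of a convex m-gon are counted by C_{m−2}; with m = 18 this is C_16. So A = C_16 = 35357670.
By Knuth's characterisation, the stack-sortable permutations of length 11 are the 231-avoiders, numbering C_11. So B = C_11 = 58786.
A − B = 35357670 − 58786 = 35298884.

35298884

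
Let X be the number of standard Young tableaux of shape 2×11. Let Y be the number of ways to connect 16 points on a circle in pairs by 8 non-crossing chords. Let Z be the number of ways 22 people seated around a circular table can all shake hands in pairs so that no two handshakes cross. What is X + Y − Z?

Standard Young tableaux of shape 2×n are counted by C_n; here n = 11. So X = C_11 = 58786.
Non-crossing perfect matchings of 2n points on a circle are counted by C_n; with 16 points, n = 8. So Y = C_8 = 1430.
Non-crossing handshake pairings of 2n people are counted by C_n; 22 people gives n = 11. So Z = C_11 = 58786.
X + Y − Z = 58786 + 1430 − 58786 = 1430.

1430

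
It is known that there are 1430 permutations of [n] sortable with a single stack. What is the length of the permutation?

Stack-sortable permutations of [n] are counted by C_n. The Catalan number equal to 1430 is C_8.

8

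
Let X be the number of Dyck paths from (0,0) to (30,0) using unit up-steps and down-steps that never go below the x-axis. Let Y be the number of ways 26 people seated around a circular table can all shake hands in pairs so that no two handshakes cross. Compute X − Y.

8951945

Dyck paths of semilength n (length 2n) are counted by C_n; here n = 15. So X = C_15 = 9694845.
With 26 = 2·13 people, non-crossing handshake pairings are non-crossing perfect matchings on a circle, counted by C_13. So Y = C_13 = 742900.
X − Y = 9694845 − 742900 = 8951945.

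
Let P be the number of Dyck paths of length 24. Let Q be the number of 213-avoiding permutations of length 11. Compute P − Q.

149226

Dyck paths of semilength n (length 2n) are counted by C_n; here n = 12. So P = C_12 = 208012.
Permutations of [n] avoiding any single length-3 pattern are counted by C_n; here n = 11. So Q = C_11 = 58786.
P − Q = 208012 − 58786 = 149226.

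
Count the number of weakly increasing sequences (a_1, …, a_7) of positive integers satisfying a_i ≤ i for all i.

Weakly increasing sequences with a_i ≤ i biject with Dyck paths of semilength 7, so there are C_7.
C_7 = 429.

429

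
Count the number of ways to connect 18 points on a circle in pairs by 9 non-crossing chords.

Pairing 18 circle points by 9 non-crossing chords gives C_9 matchings.
C_9 = C(18,9)/10 = 48620/10 = 4862.

4862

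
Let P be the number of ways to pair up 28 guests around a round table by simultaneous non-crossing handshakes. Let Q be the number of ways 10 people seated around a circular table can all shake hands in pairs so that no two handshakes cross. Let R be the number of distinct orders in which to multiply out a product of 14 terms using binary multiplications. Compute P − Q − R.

Non-crossing handshake pairings of 2n people are counted by C_n; 28 people gives n = 14. So P = C_14 = 2674440.
Non-crossing handshake pairings of 2n people are counted by C_n; 10 people gives n = 5. So Q = C_5 = 42.
Bracketing 14 factors into binary products is counted by C_{14−1} = C_13. So R = C_13 = 742900.
P − Q − R = 2674440 − 42 − 742900 = 1931498.

1931498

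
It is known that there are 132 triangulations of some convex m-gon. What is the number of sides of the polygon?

8

Triangulations of a convex m-gon are counted by C_{m−2}. Since C_6 = 132, the index is 6.
So m − 2 = 6, giving m = 8 sides.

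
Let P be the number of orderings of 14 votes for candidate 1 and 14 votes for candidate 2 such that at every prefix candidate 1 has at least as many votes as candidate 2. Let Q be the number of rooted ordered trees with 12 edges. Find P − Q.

Reading a vote for the leader as '(' and for the other as ')' turns such a sequence into a balanced string of 14 pairs, so the count is C_14. So P = C_14 = 2674440.
Rooted ordered trees with n edges are counted by C_n; here n = 12. So Q = C_12 = 208012.
P − Q = 2674440 − 208012 = 2466428.

2466428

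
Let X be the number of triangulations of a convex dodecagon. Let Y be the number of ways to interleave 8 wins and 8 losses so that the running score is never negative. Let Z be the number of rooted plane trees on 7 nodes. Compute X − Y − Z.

15234

A convex 12-gon is triangulated into 10 triangles, and the number of such triangulations is the Catalan number C_{12−2} = C_10. So X = C_10 = 16796.
Reading a vote for the leader as '(' and for the other as ')' turns such a sequence into a balanced string of 8 pairs, so the count is C_8. So Y = C_8 = 1430.
A rooted plane tree on 7 nodes has 6 edges, and such trees are counted by C_6. So Z = C_6 = 132.
X − Y − Z = 16796 − 1430 − 132 = 15234.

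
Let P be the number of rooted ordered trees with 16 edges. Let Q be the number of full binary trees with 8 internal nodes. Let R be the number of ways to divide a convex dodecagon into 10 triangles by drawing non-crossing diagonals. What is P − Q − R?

A rooted plane tree with 16 edges has 17 nodes, and the count is C_16. So P = C_16 = 35357670.
The number of full binary trees on 8 internal nodes is the Catalan number C_8. So Q = C_8 = 1430.
The number of triangulations of a 12-gon is the Catalan number C_10 (index = sides − 2). So R = C_10 = 16796.
P − Q − R = 35357670 − 1430 − 16796 = 35339444.

35339444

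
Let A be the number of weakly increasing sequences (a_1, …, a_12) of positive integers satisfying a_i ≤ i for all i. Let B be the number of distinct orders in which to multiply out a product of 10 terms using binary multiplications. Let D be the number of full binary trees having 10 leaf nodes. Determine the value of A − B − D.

Weakly increasing sequences with a_i ≤ i biject with Dyck paths of semilength 12, so there are C_12. So A = C_12 = 208012.
Parenthesizations of m factors correspond to full binary trees with m leaves, counted by C_{m−1}; m = 10 gives C_9. So B = C_9 = 4862.
Full binary trees with 10 leaves have 10−1 = 9 internal nodes, so there are C_9 of them. So D = C_9 = 4862.
A − B − D = 208012 − 4862 − 4862 = 198288.

198288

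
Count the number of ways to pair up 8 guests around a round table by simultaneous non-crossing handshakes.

With 8 = 2·4 people, non-crossing handshake pairings are non-crossing perfect matchings on a circle, counted by C_4.
C_4 = C(8,4)/5 = 70/5 = 14.

14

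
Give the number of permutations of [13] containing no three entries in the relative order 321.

742900

Permutations of [n] avoiding any single length-3 pattern are counted by C_n; here n = 13.
C_13 = C_12 · 2(2·12+1)/(12+2) = 208012 · 50/14 = 742900.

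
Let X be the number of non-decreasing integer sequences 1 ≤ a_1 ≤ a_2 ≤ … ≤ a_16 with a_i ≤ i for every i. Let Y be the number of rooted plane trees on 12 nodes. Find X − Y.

35298884

Weakly increasing sequences with a_i ≤ i biject with Dyck paths of semilength 16, so there are C_16. So X = C_16 = 35357670.
A rooted plane tree on 12 nodes has 11 edges, and such trees are counted by C_11. So Y = C_11 = 58786.
X − Y = 35357670 − 58786 = 35298884.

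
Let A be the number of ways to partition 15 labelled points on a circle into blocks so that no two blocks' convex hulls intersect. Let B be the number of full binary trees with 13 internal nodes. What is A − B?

8951945

Non-crossing partitions of an n-element set are counted by C_n; here n = 15. So A = C_15 = 9694845.
Full binary trees with n internal nodes are counted by C_n; here n = 13. So B = C_13 = 742900.
A − B = 9694845 − 742900 = 8951945.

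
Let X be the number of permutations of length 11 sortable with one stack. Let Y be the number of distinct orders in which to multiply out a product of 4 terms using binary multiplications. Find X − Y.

58781

By Knuth's characterisation, the stack-sortable permutations of length 11 are the 231-avoiders, numbering C_11. So X = C_11 = 58786.
Ways to associate a product of 4 factors correspond to binary trees on 4 leaves, so the count is C_3. So Y = C_3 = 5.
X − Y = 58786 − 5 = 58781.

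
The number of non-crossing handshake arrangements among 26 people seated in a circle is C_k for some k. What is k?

13

Non-crossing handshake pairings of 2n people are counted by C_n; 26 people gives n = 13.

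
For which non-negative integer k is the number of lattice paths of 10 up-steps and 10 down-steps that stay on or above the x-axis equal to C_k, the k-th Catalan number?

10

A Dyck path with 10 up-steps and 10 down-steps has semilength 10, so there are C_10 of them.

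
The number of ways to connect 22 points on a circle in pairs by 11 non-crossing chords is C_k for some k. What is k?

11

Non-crossing perfect matchings of 2n points on a circle are counted by C_n; with 22 points, n = 11.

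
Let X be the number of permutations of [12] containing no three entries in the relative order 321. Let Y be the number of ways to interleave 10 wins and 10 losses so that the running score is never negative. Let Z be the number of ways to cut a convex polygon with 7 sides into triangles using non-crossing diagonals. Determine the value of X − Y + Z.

Permutations of [n] avoiding any single length-3 pattern are counted by C_n; here n = 12. So X = C_12 = 208012.
Reading a vote for the leader as '(' and for the other as ')' turns such a sequence into a balanced string of 10 pairs, so the count is C_10. So Y = C_10 = 16796.
Triangulations of a convex m-gon are counted by C_{m−2}; with m = 7 this is C_5. So Z = C_5 = 42.
X − Y + Z = 208012 − 16796 + 42 = 191258.

191258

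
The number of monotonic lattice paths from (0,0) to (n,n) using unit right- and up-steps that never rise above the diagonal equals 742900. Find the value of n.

13

Such diagonal-avoiding paths in an n×n grid are counted by C_n, and C_13 = 742900.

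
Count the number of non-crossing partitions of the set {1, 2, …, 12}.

The non-crossing partitions of [12] form a lattice of size C_12.
C_12 = C_11 · 2(2·11+1)/(11+2) = 58786 · 46/13 = 208012.

208012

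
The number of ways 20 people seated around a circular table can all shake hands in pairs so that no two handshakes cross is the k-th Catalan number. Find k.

10

Non-crossing handshake pairings of 2n people are counted by C_n; 20 people gives n = 10.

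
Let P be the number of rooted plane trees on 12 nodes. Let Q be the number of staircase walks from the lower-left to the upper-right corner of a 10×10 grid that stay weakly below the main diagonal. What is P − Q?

41990

A rooted plane tree on 12 nodes has 11 edges, and such trees are counted by C_11. So P = C_11 = 58786.
Sub-diagonal monotone paths from (0,0) to (10,10) biject with Dyck paths of semilength 10, giving C_10. So Q = C_10 = 16796.
P − Q = 58786 − 16796 = 41990.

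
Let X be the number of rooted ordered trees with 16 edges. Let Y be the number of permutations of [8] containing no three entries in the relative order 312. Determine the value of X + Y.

35359100

A rooted plane tree with 16 edges has 17 nodes, and the count is C_16. So X = C_16 = 35357670.
Permutations of [n] avoiding any single length-3 pattern are counted by C_n; here n = 8. So Y = C_8 = 1430.
X + Y = 35357670 + 1430 = 35359100.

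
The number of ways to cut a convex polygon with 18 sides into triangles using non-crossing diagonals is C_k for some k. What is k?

The number of triangulations of an 18-gon is the Catalan number C_16 (index = sides − 2).

16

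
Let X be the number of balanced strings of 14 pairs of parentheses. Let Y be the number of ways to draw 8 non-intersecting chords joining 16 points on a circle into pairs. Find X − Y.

With 14 pairs the number of balanced bracket strings is the Catalan number C_14. So X = C_14 = 2674440.
Pairing 16 circle points by 8 non-crossing chords gives C_8 matchings. So Y = C_8 = 1430.
X − Y = 2674440 − 1430 = 2673010.

2673010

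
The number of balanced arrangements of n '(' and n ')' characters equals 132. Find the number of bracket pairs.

6

Balanced strings of n bracket-pairs are counted by C_n. Since C_6 = 132, the index is 6.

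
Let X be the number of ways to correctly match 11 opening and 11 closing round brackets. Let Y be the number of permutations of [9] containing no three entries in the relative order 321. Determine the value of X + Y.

A balanced arrangement of 11 bracket pairs is a Dyck word of semilength 11, so the count is C_11. So X = C_11 = 58786.
Permutations of [n] avoiding any single length-3 pattern are counted by C_n; here n = 9. So Y = C_9 = 4862.
X + Y = 58786 + 4862 = 63648.

63648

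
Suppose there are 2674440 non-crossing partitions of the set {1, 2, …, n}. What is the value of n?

14

Non-crossing partitions of [n] are counted by C_n, and C_14 = 2674440.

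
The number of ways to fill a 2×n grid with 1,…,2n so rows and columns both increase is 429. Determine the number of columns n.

Standard Young tableaux of shape 2×n are counted by C_n. Since C_7 = 429, the index is 7.

7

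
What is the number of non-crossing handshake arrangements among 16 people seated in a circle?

1430

Non-crossing handshake pairings of 2n people are counted by C_n; 16 people gives n = 8.
C_8 = C(16,8)/9 = 12870/9 = 1430.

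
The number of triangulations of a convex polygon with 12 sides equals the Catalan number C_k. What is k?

Triangulations of a convex m-gon are counted by C_{m−2}; with m = 12 this is C_10.

10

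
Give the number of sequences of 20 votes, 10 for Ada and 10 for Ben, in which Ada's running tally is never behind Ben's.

Reading a vote for the leader as '(' and for the other as ')' turns such a sequence into a balanced string of 10 pairs, so the count is C_10.
C_10 = C(20,10)/11 = 184756/11 = 16796.

16796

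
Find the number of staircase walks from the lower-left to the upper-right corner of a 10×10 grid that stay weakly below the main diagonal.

16796

Monotone paths in an n×n grid that stay weakly below the diagonal are counted by C_n; here n = 10.
C_10 = C_9 · 2(2·9+1)/(9+2) = 4862 · 38/11 = 16796.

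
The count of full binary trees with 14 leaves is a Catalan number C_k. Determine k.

A full binary tree with L leaves has L−1 internal nodes and is counted by C_{L−1}; L = 14 gives C_13.

13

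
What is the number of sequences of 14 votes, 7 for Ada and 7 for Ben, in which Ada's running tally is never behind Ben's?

Ballot sequences with n votes each where one side never trails are Dyck words, counted by C_n; here n = 7.
C_7 = C_6 · 2(2·6+1)/(6+2) = 132 · 26/8 = 429.

429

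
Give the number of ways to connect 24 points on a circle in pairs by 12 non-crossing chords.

208012

Pairing 24 circle points by 12 non-crossing chords gives C_12 matchings.
C_12 = C(24,12)/13 = 2704156/13 = 208012.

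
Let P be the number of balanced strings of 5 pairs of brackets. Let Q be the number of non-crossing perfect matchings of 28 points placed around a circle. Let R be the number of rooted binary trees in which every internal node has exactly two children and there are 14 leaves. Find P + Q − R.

With 5 pairs the number of balanced bracket strings is the Catalan number C_5. So P = C_5 = 42.
Pairing 28 circle points by 14 non-crossing chords gives C_14 matchings. So Q = C_14 = 2674440.
Full binary trees with 14 leaves have 14−1 = 13 internal nodes, so there are C_13 of them. So R = C_13 = 742900.
P + Q − R = 42 + 2674440 − 742900 = 1931582.

1931582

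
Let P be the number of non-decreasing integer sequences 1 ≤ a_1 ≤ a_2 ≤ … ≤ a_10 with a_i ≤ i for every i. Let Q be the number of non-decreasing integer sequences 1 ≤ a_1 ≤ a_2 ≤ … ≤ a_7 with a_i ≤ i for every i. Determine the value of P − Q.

Such sub-staircase sequences of length n are counted by C_n; here n = 10. So P = C_10 = 16796.
Weakly increasing sequences with a_i ≤ i biject with Dyck paths of semilength 7, so there are C_7. So Q = C_7 = 429.
P − Q = 16796 − 429 = 16367.

16367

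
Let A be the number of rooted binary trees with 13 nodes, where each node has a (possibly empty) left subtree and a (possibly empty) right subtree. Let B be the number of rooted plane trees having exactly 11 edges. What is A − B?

684114

Binary trees (left/right distinguished) on n nodes are counted by C_n; here n = 13. So A = C_13 = 742900.
A rooted plane tree with 11 edges has 12 nodes, and the count is C_11. So B = C_11 = 58786.
A − B = 742900 − 58786 = 684114.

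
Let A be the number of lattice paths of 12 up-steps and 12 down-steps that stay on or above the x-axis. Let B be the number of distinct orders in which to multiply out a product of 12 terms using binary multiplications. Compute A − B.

149226

A Dyck path with 12 up-steps and 12 down-steps has semilength 12, so there are C_12 of them. So A = C_12 = 208012.
Parenthesizations of m factors correspond to full binary trees with m leaves, counted by C_{m−1}; m = 12 gives C_11. So B = C_11 = 58786.
A − B = 208012 − 58786 = 149226.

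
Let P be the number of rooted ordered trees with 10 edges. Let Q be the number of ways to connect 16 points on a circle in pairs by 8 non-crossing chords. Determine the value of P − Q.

A rooted plane tree with 10 edges has 11 nodes, and the count is C_10. So P = C_10 = 16796.
Non-crossing perfect matchings of 2n points on a circle are counted by C_n; with 16 points, n = 8. So Q = C_8 = 1430.
P − Q = 16796 − 1430 = 15366.

15366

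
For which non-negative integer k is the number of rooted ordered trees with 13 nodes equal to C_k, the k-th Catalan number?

A rooted plane tree on 13 nodes has 12 edges, and such trees are counted by C_12.

12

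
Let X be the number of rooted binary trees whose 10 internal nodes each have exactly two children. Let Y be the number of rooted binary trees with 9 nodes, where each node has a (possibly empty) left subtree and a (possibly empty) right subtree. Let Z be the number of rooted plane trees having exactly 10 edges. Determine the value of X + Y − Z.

The number of full binary trees on 10 internal nodes is the Catalan number C_10. So X = C_10 = 16796.
Rooted binary trees with 9 nodes (each child slot possibly empty) number C_9. So Y = C_9 = 4862.
A rooted plane tree with 10 edges has 11 nodes, and the count is C_10. So Z = C_10 = 16796.
X + Y − Z = 16796 + 4862 − 16796 = 4862.

4862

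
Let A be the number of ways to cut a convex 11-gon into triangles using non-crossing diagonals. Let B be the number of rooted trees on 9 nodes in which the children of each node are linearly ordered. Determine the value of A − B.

3432

Triangulations of a convex m-gon are counted by C_{m−2}; with m = 11 this is C_9. So A = C_9 = 4862.
Rooted ordered (plane) trees on m nodes have m−1 edges and are counted by C_{m−1}; m = 9 gives C_8. So B = C_8 = 1430.
A − B = 4862 − 1430 = 3432.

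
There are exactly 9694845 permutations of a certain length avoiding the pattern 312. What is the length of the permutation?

Permutations of [n] avoiding a fixed length-3 pattern are counted by C_n, and C_15 = 9694845.

15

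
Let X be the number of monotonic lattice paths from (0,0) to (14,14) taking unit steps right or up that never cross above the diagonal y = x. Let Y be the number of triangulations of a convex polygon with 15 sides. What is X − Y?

1931540

Sub-diagonal monotone paths from (0,0) to (14,14) biject with Dyck paths of semilength 14, giving C_14. So X = C_14 = 2674440.
The number of triangulations of a 15-gon is the Catalan number C_13 (index = sides − 2). So Y = C_13 = 742900.
X − Y = 2674440 − 742900 = 1931540.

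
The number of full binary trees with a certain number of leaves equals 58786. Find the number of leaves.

12

Full binary trees with L leaves are counted by C_{L−1}. Since C_11 = 58786, the index is 11.
So the index is 11, and the number of leaves is 11 + 1 = 12.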